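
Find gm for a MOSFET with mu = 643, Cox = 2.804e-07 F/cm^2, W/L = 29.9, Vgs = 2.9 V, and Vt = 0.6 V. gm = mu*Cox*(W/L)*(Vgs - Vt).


Step 1: Vov = Vgs - Vt = 2.9 - 0.6 = 2.3 V
Step 2: gm = mu * Cox * (W/L) * Vov
Step 3: gm = 643 * 2.804e-07 * 29.9 * 2.3 = 1.24e-02 S

1.24e-02


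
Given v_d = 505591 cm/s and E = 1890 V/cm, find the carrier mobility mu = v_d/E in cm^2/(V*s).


Step 1: mu = v_d / E
Step 2: mu = 505591 / 1890
Step 3: mu = 267.51 cm^2/(V*s)

267.51


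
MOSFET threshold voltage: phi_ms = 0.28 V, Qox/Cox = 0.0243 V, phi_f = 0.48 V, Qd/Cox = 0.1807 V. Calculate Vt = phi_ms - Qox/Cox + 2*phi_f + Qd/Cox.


Step 1: Vt = phi_ms - Qox/Cox + 2*phi_f + Qd/Cox
Step 2: Vt = 0.28 - 0.0243 + 2*0.48 + 0.1807
Step 3: Vt = 0.28 - 0.0243 + 0.96 + 0.1807
Step 4: Vt = 1.3964 V

1.3964


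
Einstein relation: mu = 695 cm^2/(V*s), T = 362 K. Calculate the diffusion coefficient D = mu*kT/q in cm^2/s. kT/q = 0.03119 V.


Step 1: D = mu * (kT/q)
Step 2: D = 695 * 0.03119
Step 3: D = 21.68 cm^2/s

21.68


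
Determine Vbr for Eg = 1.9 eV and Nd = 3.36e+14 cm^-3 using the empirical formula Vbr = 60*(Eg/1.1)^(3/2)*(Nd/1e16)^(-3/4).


Step 1: Eg/1.1 = 1.9/1.1 = 1.727273
Step 2: (Eg/1.1)^1.5 = 1.727273^1.5 = 2.270082
Step 3: (Nd/1e16)^(-0.75) = (0.0336)^(-0.75) = 12.742233
Step 4: Vbr = 60 * 2.270082 * 12.742233 = 1735.6 V

1735.6


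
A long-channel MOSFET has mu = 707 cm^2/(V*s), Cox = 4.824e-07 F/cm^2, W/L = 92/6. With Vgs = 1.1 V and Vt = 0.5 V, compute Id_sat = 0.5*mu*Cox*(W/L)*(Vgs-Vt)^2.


Step 1: Overdrive voltage Vov = Vgs - Vt = 1.1 - 0.5 = 0.6 V
Step 2: W/L = 92/6 = 15.3333
Step 3: Id = 0.5 * 707 * 4.824e-07 * 15.3333 * 0.6^2
Step 4: Id = 9.41e-04 A

9.41e-04


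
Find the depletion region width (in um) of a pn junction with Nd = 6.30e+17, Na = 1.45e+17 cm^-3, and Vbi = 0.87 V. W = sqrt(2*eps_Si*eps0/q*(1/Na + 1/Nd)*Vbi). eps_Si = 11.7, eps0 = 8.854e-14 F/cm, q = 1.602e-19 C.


Step 1: 1/Na + 1/Nd = 1/1.45e+17 + 1/6.30e+17 = 8.48385e-18
Step 2: 2*eps*eps0/q = 2*11.7*8.854e-14/1.602e-19 = 1.293281e+07
Step 3: W^2 = 1.293281e+07 * 8.48385e-18 * 0.87 = 9.54564e-11
Step 4: W = sqrt(9.54564e-11) = 9.770e-06 cm = 0.0977 um

0.0977


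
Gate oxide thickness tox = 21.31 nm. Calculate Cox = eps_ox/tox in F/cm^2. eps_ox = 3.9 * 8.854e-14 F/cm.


Step 1: eps_ox = 3.9 * 8.854e-14 = 3.45306e-13 F/cm
Step 2: tox in cm = 21.31 nm * 1e-7 = 2.1310e-06 cm
Step 3: Cox = 3.45306e-13 / 2.1310e-06 = 1.62e-07 F/cm^2

1.62e-07


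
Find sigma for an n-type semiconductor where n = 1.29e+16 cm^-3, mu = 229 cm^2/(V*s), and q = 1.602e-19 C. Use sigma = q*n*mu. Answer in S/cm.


Step 1: sigma = q * n * mu
Step 2: sigma = 1.602e-19 * 1.29e+16 * 229
Step 3: sigma = 4.732e-01 S/cm

4.732e-01


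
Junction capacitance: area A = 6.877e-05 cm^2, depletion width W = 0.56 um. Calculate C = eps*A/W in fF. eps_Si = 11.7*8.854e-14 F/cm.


Step 1: eps_Si = 11.7 * 8.854e-14 = 1.035918e-12 F/cm
Step 2: W in cm = 0.56 * 1e-4 = 5.60e-05 cm
Step 3: C = 1.035918e-12 * 6.877e-05 / 5.60e-05 = 1.272144e-12 F
Step 4: C = 1272.14 fF

1272.14


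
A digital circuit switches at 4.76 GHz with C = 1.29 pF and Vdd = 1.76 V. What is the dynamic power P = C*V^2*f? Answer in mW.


Step 1: V^2 = 1.76^2 = 3.0976 V^2
Step 2: P = C*V^2*f = 1.29e-12 F * 3.0976 * 4.76e9 Hz
Step 3: P = 1.902050304e-02 W
Step 4: P = 19.021 mW

19.021


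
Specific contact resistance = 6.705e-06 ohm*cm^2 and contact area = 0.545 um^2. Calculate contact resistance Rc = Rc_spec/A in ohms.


Step 1: Convert area to cm^2: 0.545 um^2 = 5.4500e-09 cm^2
Step 2: Rc = Rc_spec / A = 6.705e-06 / 5.4500e-09
Step 3: Rc = 1.23e+03 ohms

1.23e+03


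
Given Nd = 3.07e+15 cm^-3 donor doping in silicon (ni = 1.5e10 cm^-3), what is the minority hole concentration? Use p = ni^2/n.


Step 1: Since Nd >> ni, n ≈ Nd = 3.07e+15 cm^-3
Step 2: p = ni^2 / n = (1.5e10)^2 / 3.07e+15
Step 3: p = 2.25e20 / 3.07e+15 = 7.33e+04 cm^-3

7.33e+04


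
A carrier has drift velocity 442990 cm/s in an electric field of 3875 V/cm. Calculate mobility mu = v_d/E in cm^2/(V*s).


Step 1: mu = v_d / E
Step 2: mu = 442990 / 3875
Step 3: mu = 114.32 cm^2/(V*s)

114.32


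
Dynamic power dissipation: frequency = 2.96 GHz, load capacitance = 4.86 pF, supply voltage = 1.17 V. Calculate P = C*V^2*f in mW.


Step 1: V^2 = 1.17^2 = 1.3689 V^2
Step 2: P = C*V^2*f = 4.86e-12 F * 1.3689 * 2.96e9 Hz
Step 3: P = 1.969244784e-02 W
Step 4: P = 19.692 mW

19.692


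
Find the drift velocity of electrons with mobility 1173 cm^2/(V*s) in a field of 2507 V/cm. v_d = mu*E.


Step 1: v_d = mu * E
Step 2: v_d = 1173 * 2507 = 2940711
Step 3: v_d = 2.94e+06 cm/s

2.94e+06


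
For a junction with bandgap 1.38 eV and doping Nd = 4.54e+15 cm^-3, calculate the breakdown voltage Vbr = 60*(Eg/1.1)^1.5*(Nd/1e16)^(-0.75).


Step 1: Eg/1.1 = 1.38/1.1 = 1.254545
Step 2: (Eg/1.1)^1.5 = 1.254545^1.5 = 1.405172
Step 3: (Nd/1e16)^(-0.75) = (0.454)^(-0.75) = 1.808040
Step 4: Vbr = 60 * 1.405172 * 1.808040 = 152.4 V

152.4


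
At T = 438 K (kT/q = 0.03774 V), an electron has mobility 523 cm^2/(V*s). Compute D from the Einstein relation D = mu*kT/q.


Step 1: D = mu * (kT/q)
Step 2: D = 523 * 0.03774
Step 3: D = 19.74 cm^2/s

19.74


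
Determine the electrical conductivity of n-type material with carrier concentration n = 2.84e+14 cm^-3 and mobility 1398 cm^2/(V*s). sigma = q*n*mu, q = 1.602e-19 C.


Step 1: sigma = q * n * mu
Step 2: sigma = 1.602e-19 * 2.84e+14 * 1398
Step 3: sigma = 6.360e-02 S/cm

6.360e-02


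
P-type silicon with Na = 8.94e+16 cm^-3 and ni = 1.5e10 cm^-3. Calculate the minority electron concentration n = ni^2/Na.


Step 1: Majority hole concentration p ≈ Na = 8.94e+16 cm^-3
Step 2: n = ni^2 / Na = (1.5e10)^2 / 8.94e+16
Step 3: n = 2.52e+03 cm^-3

2.52e+03


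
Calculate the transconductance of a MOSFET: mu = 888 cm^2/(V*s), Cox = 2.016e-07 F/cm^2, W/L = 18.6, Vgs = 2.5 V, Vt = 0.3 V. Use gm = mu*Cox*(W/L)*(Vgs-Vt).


Step 1: Vov = Vgs - Vt = 2.5 - 0.3 = 2.2 V
Step 2: gm = mu * Cox * (W/L) * Vov
Step 3: gm = 888 * 2.016e-07 * 18.6 * 2.2 = 7.33e-03 S

7.33e-03


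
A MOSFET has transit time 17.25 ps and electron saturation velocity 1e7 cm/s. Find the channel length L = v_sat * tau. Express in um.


Step 1: tau in seconds = 17.25 ps * 1e-12 = 1.7250e-11 s
Step 2: L = v_sat * tau = 1e7 * 1.7250e-11 = 1.7250e-04 cm
Step 3: L in um = 1.7250e-04 * 1e4 = 1.725 um

1.725


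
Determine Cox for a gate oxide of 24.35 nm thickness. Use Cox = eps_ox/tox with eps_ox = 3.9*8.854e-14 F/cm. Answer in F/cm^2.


Step 1: eps_ox = 3.9 * 8.854e-14 = 3.45306e-13 F/cm
Step 2: tox in cm = 24.35 nm * 1e-7 = 2.4350e-06 cm
Step 3: Cox = 3.45306e-13 / 2.4350e-06 = 1.42e-07 F/cm^2

1.42e-07


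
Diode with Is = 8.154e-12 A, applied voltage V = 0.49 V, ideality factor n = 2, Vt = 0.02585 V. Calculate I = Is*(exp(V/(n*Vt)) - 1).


Step 1: V/(n*Vt) = 0.49/(2*0.02585) = 9.4778
Step 2: exp(9.4778) = 1.3066e+04
Step 3: I = 8.154e-12 * (1.3066e+04 - 1) = 1.07e-07 A

1.07e-07


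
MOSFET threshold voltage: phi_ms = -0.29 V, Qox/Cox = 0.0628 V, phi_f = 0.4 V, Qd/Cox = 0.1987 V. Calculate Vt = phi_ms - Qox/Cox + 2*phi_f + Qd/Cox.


Step 1: Vt = phi_ms - Qox/Cox + 2*phi_f + Qd/Cox
Step 2: Vt = -0.29 - 0.0628 + 2*0.4 + 0.1987
Step 3: Vt = -0.29 - 0.0628 + 0.8 + 0.1987
Step 4: Vt = 0.6459 V

0.6459


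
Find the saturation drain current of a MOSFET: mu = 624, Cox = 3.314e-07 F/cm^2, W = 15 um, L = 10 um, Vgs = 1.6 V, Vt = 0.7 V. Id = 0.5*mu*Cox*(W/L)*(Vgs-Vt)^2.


Step 1: Overdrive voltage Vov = Vgs - Vt = 1.6 - 0.7 = 0.9 V
Step 2: W/L = 15/10 = 1.5
Step 3: Id = 0.5 * 624 * 3.314e-07 * 1.5 * 0.9^2
Step 4: Id = 1.26e-04 A

1.26e-04


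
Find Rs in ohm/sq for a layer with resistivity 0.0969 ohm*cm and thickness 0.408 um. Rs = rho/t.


Step 1: Convert thickness to cm: t = 0.408 um = 4.0800e-05 cm
Step 2: Rs = rho / t = 0.0969 / 4.0800e-05
Step 3: Rs = 2375.0 ohm/sq

2375.0


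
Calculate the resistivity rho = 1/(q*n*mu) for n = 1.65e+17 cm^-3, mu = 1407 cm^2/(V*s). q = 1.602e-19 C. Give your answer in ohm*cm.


Step 1: sigma = q * n * mu = 1.602e-19 * 1.65e+17 * 1407 = 3.71912e+01 S/cm
Step 2: rho = 1 / sigma = 1 / 3.71912e+01 = 0.02689 ohm*cm

0.02689


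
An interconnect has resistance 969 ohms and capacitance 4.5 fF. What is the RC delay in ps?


Step 1: tau = R * C
Step 2: tau = 969 * 4.5 fF = 969 * 4.5e-15 F
Step 3: tau = 4.3605e-12 s = 4.3605 ps

4.3605


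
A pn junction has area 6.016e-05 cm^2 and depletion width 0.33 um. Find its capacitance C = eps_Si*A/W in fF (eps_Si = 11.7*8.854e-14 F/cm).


Step 1: eps_Si = 11.7 * 8.854e-14 = 1.035918e-12 F/cm
Step 2: W in cm = 0.33 * 1e-4 = 3.30e-05 cm
Step 3: C = 1.035918e-12 * 6.016e-05 / 3.30e-05 = 1.888510e-12 F
Step 4: C = 1888.51 fF

1888.51


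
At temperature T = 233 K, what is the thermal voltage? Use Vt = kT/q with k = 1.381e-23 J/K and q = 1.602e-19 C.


Step 1: kT = 1.381e-23 * 233 = 3.21773e-21 J
Step 2: Vt = kT/q = 3.21773e-21 / 1.602e-19
Step 3: Vt = 0.02009 V

0.02009


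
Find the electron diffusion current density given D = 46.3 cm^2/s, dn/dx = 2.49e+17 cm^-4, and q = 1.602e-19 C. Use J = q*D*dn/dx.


Step 1: J = q * D * (dn/dx)
Step 2: J = 1.602e-19 * 46.3 * 2.49e+17
Step 3: J = 1.85e+00 A/cm^2

1.85e+00


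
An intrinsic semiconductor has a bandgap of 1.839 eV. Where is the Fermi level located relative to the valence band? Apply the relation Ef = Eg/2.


Step 1: For an intrinsic semiconductor, the Fermi level sits at midgap.
Step 2: Ef = Eg / 2 = 1.839 / 2 = 0.9195 eV

0.9195


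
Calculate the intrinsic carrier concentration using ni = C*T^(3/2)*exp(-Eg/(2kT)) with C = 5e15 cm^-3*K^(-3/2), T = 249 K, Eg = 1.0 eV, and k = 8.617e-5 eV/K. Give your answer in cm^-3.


Step 1: Compute kT = 8.617e-5 * 249 = 0.02145633 eV
Step 2: Exponent = -Eg/(2kT) = -1.0/(2*0.02145633) = -23.30315
Step 3: T^(3/2) = 249^1.5 = 3929.15
Step 4: ni = 5e15 * 3929.15 * exp(-23.30315) = 1.49e+09 cm^-3

1.49e+09


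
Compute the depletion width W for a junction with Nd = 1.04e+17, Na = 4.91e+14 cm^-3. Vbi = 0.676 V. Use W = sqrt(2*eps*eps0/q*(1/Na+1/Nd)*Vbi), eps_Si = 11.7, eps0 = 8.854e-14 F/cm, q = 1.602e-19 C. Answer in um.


Step 1: 1/Na + 1/Nd = 1/4.91e+14 + 1/1.04e+17 = 2.04628e-15
Step 2: 2*eps*eps0/q = 2*11.7*8.854e-14/1.602e-19 = 1.293281e+07
Step 3: W^2 = 1.293281e+07 * 2.04628e-15 * 0.676 = 1.78898e-08
Step 4: W = sqrt(1.78898e-08) = 1.338e-04 cm = 1.338 um

1.338


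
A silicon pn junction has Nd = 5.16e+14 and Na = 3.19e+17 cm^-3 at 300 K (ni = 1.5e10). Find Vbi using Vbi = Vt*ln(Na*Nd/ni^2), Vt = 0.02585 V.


Step 1: Compute Na*Nd/ni^2 = 3.19e+17 * 5.16e+14 / (1.5e10)^2 = 7.3157e+11
Step 2: ln(7.3157e+11) = 27.3185
Step 3: Vbi = 0.02585 * 27.3185 = 0.706 V

0.706


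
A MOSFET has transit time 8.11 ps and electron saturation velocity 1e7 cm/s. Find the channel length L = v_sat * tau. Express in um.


Step 1: tau in seconds = 8.11 ps * 1e-12 = 8.1100e-12 s
Step 2: L = v_sat * tau = 1e7 * 8.1100e-12 = 8.1100e-05 cm
Step 3: L in um = 8.1100e-05 * 1e4 = 0.811 um

0.811


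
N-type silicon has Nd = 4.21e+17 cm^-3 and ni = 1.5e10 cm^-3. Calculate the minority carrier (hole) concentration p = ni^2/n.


Step 1: Since Nd >> ni, n ≈ Nd = 4.21e+17 cm^-3
Step 2: p = ni^2 / n = (1.5e10)^2 / 4.21e+17
Step 3: p = 2.25e20 / 4.21e+17 = 5.34e+02 cm^-3

5.34e+02


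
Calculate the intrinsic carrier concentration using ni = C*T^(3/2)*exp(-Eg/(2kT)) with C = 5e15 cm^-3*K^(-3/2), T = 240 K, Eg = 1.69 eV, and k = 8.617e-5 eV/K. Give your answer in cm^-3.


Step 1: Compute kT = 8.617e-5 * 240 = 0.0206808 eV
Step 2: Exponent = -Eg/(2kT) = -1.69/(2*0.0206808) = -40.85915
Step 3: T^(3/2) = 240^1.5 = 3718.06
Step 4: ni = 5e15 * 3718.06 * exp(-40.85915) = 3.34e+01 cm^-3

3.34e+01


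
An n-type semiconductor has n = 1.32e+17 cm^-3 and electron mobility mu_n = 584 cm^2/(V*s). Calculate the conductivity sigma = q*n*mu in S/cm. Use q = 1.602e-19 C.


Step 1: sigma = q * n * mu
Step 2: sigma = 1.602e-19 * 1.32e+17 * 584
Step 3: sigma = 1.235e+01 S/cm

1.235e+01


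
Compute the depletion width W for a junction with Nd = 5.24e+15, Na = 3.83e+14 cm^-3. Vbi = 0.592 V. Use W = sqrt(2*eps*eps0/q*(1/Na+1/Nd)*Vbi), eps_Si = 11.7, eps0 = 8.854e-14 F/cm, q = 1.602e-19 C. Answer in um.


Step 1: 1/Na + 1/Nd = 1/3.83e+14 + 1/5.24e+15 = 2.80181e-15
Step 2: 2*eps*eps0/q = 2*11.7*8.854e-14/1.602e-19 = 1.293281e+07
Step 3: W^2 = 1.293281e+07 * 2.80181e-15 * 0.592 = 2.14513e-08
Step 4: W = sqrt(2.14513e-08) = 1.465e-04 cm = 1.465 um

1.465


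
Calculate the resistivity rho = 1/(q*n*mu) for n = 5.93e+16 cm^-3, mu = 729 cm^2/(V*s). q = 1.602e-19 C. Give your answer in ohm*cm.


Step 1: sigma = q * n * mu = 1.602e-19 * 5.93e+16 * 729 = 6.92540e+00 S/cm
Step 2: rho = 1 / sigma = 1 / 6.92540e+00 = 0.1444 ohm*cm

0.1444


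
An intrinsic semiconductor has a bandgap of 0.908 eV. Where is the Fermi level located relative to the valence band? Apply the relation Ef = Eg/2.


Step 1: For an intrinsic semiconductor, the Fermi level sits at midgap.
Step 2: Ef = Eg / 2 = 0.908 / 2 = 0.454 eV

0.454


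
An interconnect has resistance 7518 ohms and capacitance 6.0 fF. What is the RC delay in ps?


Step 1: tau = R * C
Step 2: tau = 7518 * 6.0 fF = 7518 * 6.0e-15 F
Step 3: tau = 4.5108e-11 s = 45.108 ps

45.108


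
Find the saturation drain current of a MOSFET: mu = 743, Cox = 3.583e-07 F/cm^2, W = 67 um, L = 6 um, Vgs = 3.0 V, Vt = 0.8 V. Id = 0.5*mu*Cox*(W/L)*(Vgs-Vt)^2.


Step 1: Overdrive voltage Vov = Vgs - Vt = 3.0 - 0.8 = 2.2 V
Step 2: W/L = 67/6 = 11.1667
Step 3: Id = 0.5 * 743 * 3.583e-07 * 11.1667 * 2.2^2
Step 4: Id = 7.19e-03 A

7.19e-03


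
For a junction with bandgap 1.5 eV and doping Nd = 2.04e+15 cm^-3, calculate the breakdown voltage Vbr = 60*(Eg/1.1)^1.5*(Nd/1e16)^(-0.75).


Step 1: Eg/1.1 = 1.5/1.1 = 1.363636
Step 2: (Eg/1.1)^1.5 = 1.363636^1.5 = 1.592384
Step 3: (Nd/1e16)^(-0.75) = (0.204)^(-0.75) = 3.294408
Step 4: Vbr = 60 * 1.592384 * 3.294408 = 314.8 V

314.8


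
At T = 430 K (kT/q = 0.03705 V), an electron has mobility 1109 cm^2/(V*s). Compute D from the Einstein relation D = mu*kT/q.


Step 1: D = mu * (kT/q)
Step 2: D = 1109 * 0.03705
Step 3: D = 41.09 cm^2/s

41.09


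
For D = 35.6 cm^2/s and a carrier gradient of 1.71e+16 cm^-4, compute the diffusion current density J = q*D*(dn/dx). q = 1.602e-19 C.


Step 1: J = q * D * (dn/dx)
Step 2: J = 1.602e-19 * 35.6 * 1.71e+16
Step 3: J = 9.75e-02 A/cm^2

9.75e-02


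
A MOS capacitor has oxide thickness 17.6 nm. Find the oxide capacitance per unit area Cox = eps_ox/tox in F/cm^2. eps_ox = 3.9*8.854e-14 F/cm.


Step 1: eps_ox = 3.9 * 8.854e-14 = 3.45306e-13 F/cm
Step 2: tox in cm = 17.6 nm * 1e-7 = 1.7600e-06 cm
Step 3: Cox = 3.45306e-13 / 1.7600e-06 = 1.96e-07 F/cm^2

1.96e-07


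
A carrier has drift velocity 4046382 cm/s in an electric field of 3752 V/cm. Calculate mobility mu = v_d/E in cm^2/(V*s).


Step 1: mu = v_d / E
Step 2: mu = 4046382 / 3752
Step 3: mu = 1078.46 cm^2/(V*s)

1078.46


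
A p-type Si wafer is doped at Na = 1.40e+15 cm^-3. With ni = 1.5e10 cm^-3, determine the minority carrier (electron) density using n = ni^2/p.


Step 1: Majority hole concentration p ≈ Na = 1.40e+15 cm^-3
Step 2: n = ni^2 / Na = (1.5e10)^2 / 1.40e+15
Step 3: n = 1.61e+05 cm^-3

1.61e+05


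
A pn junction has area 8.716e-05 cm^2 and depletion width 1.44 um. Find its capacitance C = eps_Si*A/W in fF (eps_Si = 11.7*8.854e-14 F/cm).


Step 1: eps_Si = 11.7 * 8.854e-14 = 1.035918e-12 F/cm
Step 2: W in cm = 1.44 * 1e-4 = 1.44e-04 cm
Step 3: C = 1.035918e-12 * 8.716e-05 / 1.44e-04 = 6.270181e-13 F
Step 4: C = 627.02 fF

627.02


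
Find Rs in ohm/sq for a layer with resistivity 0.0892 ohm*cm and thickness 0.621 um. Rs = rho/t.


Step 1: Convert thickness to cm: t = 0.621 um = 6.2100e-05 cm
Step 2: Rs = rho / t = 0.0892 / 6.2100e-05
Step 3: Rs = 1436.4 ohm/sq

1436.4


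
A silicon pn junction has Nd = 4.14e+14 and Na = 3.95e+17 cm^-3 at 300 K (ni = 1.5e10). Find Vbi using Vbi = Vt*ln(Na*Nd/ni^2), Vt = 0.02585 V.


Step 1: Compute Na*Nd/ni^2 = 3.95e+17 * 4.14e+14 / (1.5e10)^2 = 7.2680e+11
Step 2: ln(7.2680e+11) = 27.3119
Step 3: Vbi = 0.02585 * 27.3119 = 0.706 V

0.706


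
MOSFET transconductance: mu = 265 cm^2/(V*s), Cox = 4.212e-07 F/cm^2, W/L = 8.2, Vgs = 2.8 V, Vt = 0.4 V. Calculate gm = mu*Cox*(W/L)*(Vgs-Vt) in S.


Step 1: Vov = Vgs - Vt = 2.8 - 0.4 = 2.4 V
Step 2: gm = mu * Cox * (W/L) * Vov
Step 3: gm = 265 * 4.212e-07 * 8.2 * 2.4 = 2.20e-03 S

2.20e-03


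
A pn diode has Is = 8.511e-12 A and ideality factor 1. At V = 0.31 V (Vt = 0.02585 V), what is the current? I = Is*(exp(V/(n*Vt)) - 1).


Step 1: V/(n*Vt) = 0.31/(1*0.02585) = 11.9923
Step 2: exp(11.9923) = 1.6151e+05
Step 3: I = 8.511e-12 * (1.6151e+05 - 1) = 1.37e-06 A

1.37e-06


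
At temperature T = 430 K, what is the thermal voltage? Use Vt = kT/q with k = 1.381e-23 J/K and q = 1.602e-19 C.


Step 1: kT = 1.381e-23 * 430 = 5.9383e-21 J
Step 2: Vt = kT/q = 5.9383e-21 / 1.602e-19
Step 3: Vt = 0.03707 V

0.03707


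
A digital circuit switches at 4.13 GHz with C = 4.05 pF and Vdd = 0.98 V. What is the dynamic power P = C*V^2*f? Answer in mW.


Step 1: V^2 = 0.98^2 = 0.9604 V^2
Step 2: P = C*V^2*f = 4.05e-12 F * 0.9604 * 4.13e9 Hz
Step 3: P = 1.60641306e-02 W
Step 4: P = 16.064 mW

16.064


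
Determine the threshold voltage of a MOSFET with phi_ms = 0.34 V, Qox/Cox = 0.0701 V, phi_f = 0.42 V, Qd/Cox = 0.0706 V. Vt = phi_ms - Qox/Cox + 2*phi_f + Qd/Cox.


Step 1: Vt = phi_ms - Qox/Cox + 2*phi_f + Qd/Cox
Step 2: Vt = 0.34 - 0.0701 + 2*0.42 + 0.0706
Step 3: Vt = 0.34 - 0.0701 + 0.84 + 0.0706
Step 4: Vt = 1.1805 V

1.1805


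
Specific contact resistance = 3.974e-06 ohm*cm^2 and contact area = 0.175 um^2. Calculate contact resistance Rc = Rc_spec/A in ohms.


Step 1: Convert area to cm^2: 0.175 um^2 = 1.7500e-09 cm^2
Step 2: Rc = Rc_spec / A = 3.974e-06 / 1.7500e-09
Step 3: Rc = 2.27e+03 ohms

2.27e+03


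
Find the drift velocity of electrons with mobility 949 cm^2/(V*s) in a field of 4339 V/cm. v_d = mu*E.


Step 1: v_d = mu * E
Step 2: v_d = 949 * 4339 = 4117711
Step 3: v_d = 4.12e+06 cm/s

4.12e+06


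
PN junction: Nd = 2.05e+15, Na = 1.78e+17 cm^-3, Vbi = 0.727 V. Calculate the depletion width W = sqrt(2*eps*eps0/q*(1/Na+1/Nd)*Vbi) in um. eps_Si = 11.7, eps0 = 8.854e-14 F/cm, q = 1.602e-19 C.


Step 1: 1/Na + 1/Nd = 1/1.78e+17 + 1/2.05e+15 = 4.93423e-16
Step 2: 2*eps*eps0/q = 2*11.7*8.854e-14/1.602e-19 = 1.293281e+07
Step 3: W^2 = 1.293281e+07 * 4.93423e-16 * 0.727 = 4.63924e-09
Step 4: W = sqrt(4.63924e-09) = 6.811e-05 cm = 0.6811 um

0.6811


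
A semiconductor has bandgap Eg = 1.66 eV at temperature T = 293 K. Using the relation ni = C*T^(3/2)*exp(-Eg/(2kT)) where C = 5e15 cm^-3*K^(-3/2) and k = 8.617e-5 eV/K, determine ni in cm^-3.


Step 1: Compute kT = 8.617e-5 * 293 = 0.02524781 eV
Step 2: Exponent = -Eg/(2kT) = -1.66/(2*0.02524781) = -32.87414
Step 3: T^(3/2) = 293^1.5 = 5015.35
Step 4: ni = 5e15 * 5015.35 * exp(-32.87414) = 1.32e+05 cm^-3

1.32e+05


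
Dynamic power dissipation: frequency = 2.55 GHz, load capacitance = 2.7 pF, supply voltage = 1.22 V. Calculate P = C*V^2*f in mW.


Step 1: V^2 = 1.22^2 = 1.4884 V^2
Step 2: P = C*V^2*f = 2.7e-12 F * 1.4884 * 2.55e9 Hz
Step 3: P = 1.0247634e-02 W
Step 4: P = 10.248 mW

10.248


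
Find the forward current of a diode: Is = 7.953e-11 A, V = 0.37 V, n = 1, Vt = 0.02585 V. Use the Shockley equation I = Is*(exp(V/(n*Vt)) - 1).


Step 1: V/(n*Vt) = 0.37/(1*0.02585) = 14.3133
Step 2: exp(14.3133) = 1.6451e+06
Step 3: I = 7.953e-11 * (1.6451e+06 - 1) = 1.31e-04 A

1.31e-04


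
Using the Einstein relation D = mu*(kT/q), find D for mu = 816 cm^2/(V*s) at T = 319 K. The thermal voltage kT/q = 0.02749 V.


Step 1: D = mu * (kT/q)
Step 2: D = 816 * 0.02749
Step 3: D = 22.43 cm^2/s

22.43


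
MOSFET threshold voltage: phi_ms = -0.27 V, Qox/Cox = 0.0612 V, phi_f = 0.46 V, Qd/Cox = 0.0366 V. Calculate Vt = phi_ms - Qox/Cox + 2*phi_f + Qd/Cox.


Step 1: Vt = phi_ms - Qox/Cox + 2*phi_f + Qd/Cox
Step 2: Vt = -0.27 - 0.0612 + 2*0.46 + 0.0366
Step 3: Vt = -0.27 - 0.0612 + 0.92 + 0.0366
Step 4: Vt = 0.6254 V

0.6254


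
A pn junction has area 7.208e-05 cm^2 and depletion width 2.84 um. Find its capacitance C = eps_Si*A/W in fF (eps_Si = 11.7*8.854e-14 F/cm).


Step 1: eps_Si = 11.7 * 8.854e-14 = 1.035918e-12 F/cm
Step 2: W in cm = 2.84 * 1e-4 = 2.84e-04 cm
Step 3: C = 1.035918e-12 * 7.208e-05 / 2.84e-04 = 2.629189e-13 F
Step 4: C = 262.92 fF

262.92


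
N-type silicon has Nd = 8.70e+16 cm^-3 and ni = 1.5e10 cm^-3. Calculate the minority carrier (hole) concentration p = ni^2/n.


Step 1: Since Nd >> ni, n ≈ Nd = 8.70e+16 cm^-3
Step 2: p = ni^2 / n = (1.5e10)^2 / 8.70e+16
Step 3: p = 2.25e20 / 8.70e+16 = 2.59e+03 cm^-3

2.59e+03


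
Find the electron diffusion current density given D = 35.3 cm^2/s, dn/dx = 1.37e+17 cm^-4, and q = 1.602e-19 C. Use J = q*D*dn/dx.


Step 1: J = q * D * (dn/dx)
Step 2: J = 1.602e-19 * 35.3 * 1.37e+17
Step 3: J = 7.75e-01 A/cm^2

7.75e-01


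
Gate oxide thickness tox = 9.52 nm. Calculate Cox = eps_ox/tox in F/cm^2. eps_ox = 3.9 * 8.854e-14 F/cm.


Step 1: eps_ox = 3.9 * 8.854e-14 = 3.45306e-13 F/cm
Step 2: tox in cm = 9.52 nm * 1e-7 = 9.5200e-07 cm
Step 3: Cox = 3.45306e-13 / 9.5200e-07 = 3.63e-07 F/cm^2

3.63e-07


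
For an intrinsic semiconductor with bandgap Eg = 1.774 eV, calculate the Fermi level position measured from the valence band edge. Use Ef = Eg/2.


Step 1: For an intrinsic semiconductor, the Fermi level sits at midgap.
Step 2: Ef = Eg / 2 = 1.774 / 2 = 0.887 eV

0.887


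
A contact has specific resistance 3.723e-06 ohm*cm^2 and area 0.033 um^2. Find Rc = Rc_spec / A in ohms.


Step 1: Convert area to cm^2: 0.033 um^2 = 3.3000e-10 cm^2
Step 2: Rc = Rc_spec / A = 3.723e-06 / 3.3000e-10
Step 3: Rc = 1.13e+04 ohms

1.13e+04


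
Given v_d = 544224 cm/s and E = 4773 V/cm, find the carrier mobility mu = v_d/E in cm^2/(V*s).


Step 1: mu = v_d / E
Step 2: mu = 544224 / 4773
Step 3: mu = 114.02 cm^2/(V*s)

114.02


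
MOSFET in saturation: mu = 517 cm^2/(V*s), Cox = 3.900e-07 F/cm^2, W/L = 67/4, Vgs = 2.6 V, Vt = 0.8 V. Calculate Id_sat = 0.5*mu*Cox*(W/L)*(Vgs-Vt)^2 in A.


Step 1: Overdrive voltage Vov = Vgs - Vt = 2.6 - 0.8 = 1.8 V
Step 2: W/L = 67/4 = 16.75
Step 3: Id = 0.5 * 517 * 3.900e-07 * 16.75 * 1.8^2
Step 4: Id = 5.47e-03 A

5.47e-03


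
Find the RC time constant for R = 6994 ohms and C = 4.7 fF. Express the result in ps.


Step 1: tau = R * C
Step 2: tau = 6994 * 4.7 fF = 6994 * 4.7e-15 F
Step 3: tau = 3.28718e-11 s = 32.8718 ps

32.8718


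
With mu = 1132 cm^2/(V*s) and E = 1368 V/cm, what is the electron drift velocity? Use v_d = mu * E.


Step 1: v_d = mu * E
Step 2: v_d = 1132 * 1368 = 1548576
Step 3: v_d = 1.55e+06 cm/s

1.55e+06


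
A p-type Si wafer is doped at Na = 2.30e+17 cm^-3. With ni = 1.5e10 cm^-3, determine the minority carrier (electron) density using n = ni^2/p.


Step 1: Majority hole concentration p ≈ Na = 2.30e+17 cm^-3
Step 2: n = ni^2 / Na = (1.5e10)^2 / 2.30e+17
Step 3: n = 9.78e+02 cm^-3

9.78e+02


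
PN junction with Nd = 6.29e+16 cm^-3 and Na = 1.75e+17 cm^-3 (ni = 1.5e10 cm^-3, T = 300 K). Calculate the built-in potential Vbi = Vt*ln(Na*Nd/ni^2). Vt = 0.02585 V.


Step 1: Compute Na*Nd/ni^2 = 1.75e+17 * 6.29e+16 / (1.5e10)^2 = 4.8922e+13
Step 2: ln(4.8922e+13) = 31.5212
Step 3: Vbi = 0.02585 * 31.5212 = 0.815 V

0.815


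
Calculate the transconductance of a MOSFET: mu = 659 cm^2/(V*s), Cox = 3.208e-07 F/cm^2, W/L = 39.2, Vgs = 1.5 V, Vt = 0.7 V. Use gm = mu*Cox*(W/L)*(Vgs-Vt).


Step 1: Vov = Vgs - Vt = 1.5 - 0.7 = 0.8 V
Step 2: gm = mu * Cox * (W/L) * Vov
Step 3: gm = 659 * 3.208e-07 * 39.2 * 0.8 = 6.63e-03 S

6.63e-03


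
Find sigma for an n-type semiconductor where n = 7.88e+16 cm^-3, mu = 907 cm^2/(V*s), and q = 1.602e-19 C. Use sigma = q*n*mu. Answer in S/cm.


Step 1: sigma = q * n * mu
Step 2: sigma = 1.602e-19 * 7.88e+16 * 907
Step 3: sigma = 1.145e+01 S/cm

1.145e+01


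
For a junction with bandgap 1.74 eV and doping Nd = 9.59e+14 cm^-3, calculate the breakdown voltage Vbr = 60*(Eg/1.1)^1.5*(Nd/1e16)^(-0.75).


Step 1: Eg/1.1 = 1.74/1.1 = 1.581818
Step 2: (Eg/1.1)^1.5 = 1.581818^1.5 = 1.989458
Step 3: (Nd/1e16)^(-0.75) = (0.0959)^(-0.75) = 5.802779
Step 4: Vbr = 60 * 1.989458 * 5.802779 = 692.7 V

692.7


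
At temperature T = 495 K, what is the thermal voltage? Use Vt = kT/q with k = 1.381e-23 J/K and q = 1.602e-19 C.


Step 1: kT = 1.381e-23 * 495 = 6.83595e-21 J
Step 2: Vt = kT/q = 6.83595e-21 / 1.602e-19
Step 3: Vt = 0.04267 V

0.04267


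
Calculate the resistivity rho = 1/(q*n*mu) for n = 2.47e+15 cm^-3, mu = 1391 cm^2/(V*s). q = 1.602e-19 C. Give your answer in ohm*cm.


Step 1: sigma = q * n * mu = 1.602e-19 * 2.47e+15 * 1391 = 5.50410e-01 S/cm
Step 2: rho = 1 / sigma = 1 / 5.50410e-01 = 1.817 ohm*cm

1.817


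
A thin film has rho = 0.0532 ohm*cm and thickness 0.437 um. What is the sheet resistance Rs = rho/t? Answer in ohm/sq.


Step 1: Convert thickness to cm: t = 0.437 um = 4.3700e-05 cm
Step 2: Rs = rho / t = 0.0532 / 4.3700e-05
Step 3: Rs = 1217.4 ohm/sq

1217.4


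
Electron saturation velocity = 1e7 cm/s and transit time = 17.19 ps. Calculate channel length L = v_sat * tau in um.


Step 1: tau in seconds = 17.19 ps * 1e-12 = 1.7190e-11 s
Step 2: L = v_sat * tau = 1e7 * 1.7190e-11 = 1.7190e-04 cm
Step 3: L in um = 1.7190e-04 * 1e4 = 1.719 um

1.719


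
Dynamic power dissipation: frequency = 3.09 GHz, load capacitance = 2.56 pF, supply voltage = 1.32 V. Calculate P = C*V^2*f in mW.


Step 1: V^2 = 1.32^2 = 1.7424 V^2
Step 2: P = C*V^2*f = 2.56e-12 F * 1.7424 * 3.09e9 Hz
Step 3: P = 1.378308096e-02 W
Step 4: P = 13.783 mW

13.783


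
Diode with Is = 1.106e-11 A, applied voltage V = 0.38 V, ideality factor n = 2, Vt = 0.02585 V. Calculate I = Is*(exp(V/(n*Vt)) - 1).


Step 1: V/(n*Vt) = 0.38/(2*0.02585) = 7.3501
Step 2: exp(7.3501) = 1.5564e+03
Step 3: I = 1.106e-11 * (1.5564e+03 - 1) = 1.72e-08 A

1.72e-08


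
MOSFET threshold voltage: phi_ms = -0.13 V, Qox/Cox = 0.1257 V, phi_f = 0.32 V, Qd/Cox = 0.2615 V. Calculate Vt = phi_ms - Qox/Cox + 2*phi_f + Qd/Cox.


Step 1: Vt = phi_ms - Qox/Cox + 2*phi_f + Qd/Cox
Step 2: Vt = -0.13 - 0.1257 + 2*0.32 + 0.2615
Step 3: Vt = -0.13 - 0.1257 + 0.64 + 0.2615
Step 4: Vt = 0.6458 V

0.6458


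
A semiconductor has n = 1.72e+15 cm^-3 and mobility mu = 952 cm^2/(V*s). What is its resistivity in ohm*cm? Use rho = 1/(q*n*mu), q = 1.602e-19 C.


Step 1: sigma = q * n * mu = 1.602e-19 * 1.72e+15 * 952 = 2.62318e-01 S/cm
Step 2: rho = 1 / sigma = 1 / 2.62318e-01 = 3.812 ohm*cm

3.812


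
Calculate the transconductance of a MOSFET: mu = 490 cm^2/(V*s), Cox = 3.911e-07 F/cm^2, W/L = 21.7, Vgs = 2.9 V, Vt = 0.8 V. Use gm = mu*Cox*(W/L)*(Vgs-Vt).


Step 1: Vov = Vgs - Vt = 2.9 - 0.8 = 2.1 V
Step 2: gm = mu * Cox * (W/L) * Vov
Step 3: gm = 490 * 3.911e-07 * 21.7 * 2.1 = 8.73e-03 S

8.73e-03


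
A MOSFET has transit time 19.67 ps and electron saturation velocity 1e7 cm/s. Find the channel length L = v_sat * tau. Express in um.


Step 1: tau in seconds = 19.67 ps * 1e-12 = 1.9670e-11 s
Step 2: L = v_sat * tau = 1e7 * 1.9670e-11 = 1.9670e-04 cm
Step 3: L in um = 1.9670e-04 * 1e4 = 1.967 um

1.967


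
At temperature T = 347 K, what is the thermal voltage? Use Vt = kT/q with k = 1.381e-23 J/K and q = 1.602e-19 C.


Step 1: kT = 1.381e-23 * 347 = 4.79207e-21 J
Step 2: Vt = kT/q = 4.79207e-21 / 1.602e-19
Step 3: Vt = 0.02991 V

0.02991


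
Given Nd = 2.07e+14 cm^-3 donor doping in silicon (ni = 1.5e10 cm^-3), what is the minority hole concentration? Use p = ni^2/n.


Step 1: Since Nd >> ni, n ≈ Nd = 2.07e+14 cm^-3
Step 2: p = ni^2 / n = (1.5e10)^2 / 2.07e+14
Step 3: p = 2.25e20 / 2.07e+14 = 1.09e+06 cm^-3

1.09e+06


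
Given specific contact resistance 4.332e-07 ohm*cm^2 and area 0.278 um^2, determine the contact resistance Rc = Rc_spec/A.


Step 1: Convert area to cm^2: 0.278 um^2 = 2.7800e-09 cm^2
Step 2: Rc = Rc_spec / A = 4.332e-07 / 2.7800e-09
Step 3: Rc = 1.56e+02 ohms

1.56e+02


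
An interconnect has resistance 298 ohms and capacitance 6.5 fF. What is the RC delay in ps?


Step 1: tau = R * C
Step 2: tau = 298 * 6.5 fF = 298 * 6.5e-15 F
Step 3: tau = 1.937e-12 s = 1.937 ps

1.937


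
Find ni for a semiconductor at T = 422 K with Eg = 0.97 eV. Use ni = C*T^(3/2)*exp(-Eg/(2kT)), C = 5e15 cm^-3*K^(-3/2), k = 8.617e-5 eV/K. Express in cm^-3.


Step 1: Compute kT = 8.617e-5 * 422 = 0.03636374 eV
Step 2: Exponent = -Eg/(2kT) = -0.97/(2*0.03636374) = -13.33746
Step 3: T^(3/2) = 422^1.5 = 8668.99
Step 4: ni = 5e15 * 8668.99 * exp(-13.33746) = 6.99e+13 cm^-3

6.99e+13


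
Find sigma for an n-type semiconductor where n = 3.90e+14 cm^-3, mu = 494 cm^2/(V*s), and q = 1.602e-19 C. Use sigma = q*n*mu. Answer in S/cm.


Step 1: sigma = q * n * mu
Step 2: sigma = 1.602e-19 * 3.90e+14 * 494
Step 3: sigma = 3.086e-02 S/cm

3.086e-02


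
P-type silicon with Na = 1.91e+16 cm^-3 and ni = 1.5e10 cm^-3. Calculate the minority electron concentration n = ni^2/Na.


Step 1: Majority hole concentration p ≈ Na = 1.91e+16 cm^-3
Step 2: n = ni^2 / Na = (1.5e10)^2 / 1.91e+16
Step 3: n = 1.18e+04 cm^-3

1.18e+04


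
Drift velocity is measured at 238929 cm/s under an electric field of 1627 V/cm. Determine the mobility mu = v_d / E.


Step 1: mu = v_d / E
Step 2: mu = 238929 / 1627
Step 3: mu = 146.85 cm^2/(V*s)

146.85


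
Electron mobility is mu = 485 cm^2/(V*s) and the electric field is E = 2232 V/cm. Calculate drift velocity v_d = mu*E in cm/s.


Step 1: v_d = mu * E
Step 2: v_d = 485 * 2232 = 1082520
Step 3: v_d = 1.08e+06 cm/s

1.08e+06


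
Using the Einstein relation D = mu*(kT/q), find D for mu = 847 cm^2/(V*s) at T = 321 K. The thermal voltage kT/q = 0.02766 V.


Step 1: D = mu * (kT/q)
Step 2: D = 847 * 0.02766
Step 3: D = 23.43 cm^2/s

23.43


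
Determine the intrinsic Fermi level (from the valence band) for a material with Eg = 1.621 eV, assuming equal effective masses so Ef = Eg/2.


Step 1: For an intrinsic semiconductor, the Fermi level sits at midgap.
Step 2: Ef = Eg / 2 = 1.621 / 2 = 0.8105 eV

0.8105


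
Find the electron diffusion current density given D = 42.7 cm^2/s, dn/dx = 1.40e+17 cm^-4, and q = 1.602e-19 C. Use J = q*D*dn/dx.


Step 1: J = q * D * (dn/dx)
Step 2: J = 1.602e-19 * 42.7 * 1.40e+17
Step 3: J = 9.58e-01 A/cm^2

9.58e-01


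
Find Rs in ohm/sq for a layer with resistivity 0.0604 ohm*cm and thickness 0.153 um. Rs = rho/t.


Step 1: Convert thickness to cm: t = 0.153 um = 1.5300e-05 cm
Step 2: Rs = rho / t = 0.0604 / 1.5300e-05
Step 3: Rs = 3947.7 ohm/sq

3947.7


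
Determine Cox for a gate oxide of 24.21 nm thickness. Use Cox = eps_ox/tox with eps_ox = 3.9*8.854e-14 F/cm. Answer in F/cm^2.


Step 1: eps_ox = 3.9 * 8.854e-14 = 3.45306e-13 F/cm
Step 2: tox in cm = 24.21 nm * 1e-7 = 2.4210e-06 cm
Step 3: Cox = 3.45306e-13 / 2.4210e-06 = 1.43e-07 F/cm^2

1.43e-07


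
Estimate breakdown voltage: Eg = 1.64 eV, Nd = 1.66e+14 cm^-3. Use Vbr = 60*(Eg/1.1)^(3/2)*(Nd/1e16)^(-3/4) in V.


Step 1: Eg/1.1 = 1.64/1.1 = 1.490909
Step 2: (Eg/1.1)^1.5 = 1.490909^1.5 = 1.820441
Step 3: (Nd/1e16)^(-0.75) = (0.0166)^(-0.75) = 21.623149
Step 4: Vbr = 60 * 1.820441 * 21.623149 = 2361.8 V

2361.8


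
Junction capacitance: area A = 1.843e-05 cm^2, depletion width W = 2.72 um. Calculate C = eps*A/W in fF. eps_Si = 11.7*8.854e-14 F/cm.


Step 1: eps_Si = 11.7 * 8.854e-14 = 1.035918e-12 F/cm
Step 2: W in cm = 2.72 * 1e-4 = 2.72e-04 cm
Step 3: C = 1.035918e-12 * 1.843e-05 / 2.72e-04 = 7.019106e-14 F
Step 4: C = 70.19 fF

70.19


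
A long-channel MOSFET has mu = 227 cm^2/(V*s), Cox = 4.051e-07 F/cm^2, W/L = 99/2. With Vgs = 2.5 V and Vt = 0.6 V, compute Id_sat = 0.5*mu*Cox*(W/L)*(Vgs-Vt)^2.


Step 1: Overdrive voltage Vov = Vgs - Vt = 2.5 - 0.6 = 1.9 V
Step 2: W/L = 99/2 = 49.5
Step 3: Id = 0.5 * 227 * 4.051e-07 * 49.5 * 1.9^2
Step 4: Id = 8.22e-03 A

8.22e-03


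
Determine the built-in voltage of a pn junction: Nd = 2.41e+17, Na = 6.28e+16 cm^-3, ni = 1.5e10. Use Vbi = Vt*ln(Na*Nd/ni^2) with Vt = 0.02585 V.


Step 1: Compute Na*Nd/ni^2 = 6.28e+16 * 2.41e+17 / (1.5e10)^2 = 6.7266e+13
Step 2: ln(6.7266e+13) = 31.8397
Step 3: Vbi = 0.02585 * 31.8397 = 0.823 V

0.823


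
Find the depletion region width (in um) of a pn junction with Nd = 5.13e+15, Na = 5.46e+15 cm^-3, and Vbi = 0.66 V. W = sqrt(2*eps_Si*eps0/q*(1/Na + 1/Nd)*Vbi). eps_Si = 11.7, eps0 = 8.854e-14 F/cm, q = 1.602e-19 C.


Step 1: 1/Na + 1/Nd = 1/5.46e+15 + 1/5.13e+15 = 3.78082e-16
Step 2: 2*eps*eps0/q = 2*11.7*8.854e-14/1.602e-19 = 1.293281e+07
Step 3: W^2 = 1.293281e+07 * 3.78082e-16 * 0.66 = 3.22718e-09
Step 4: W = sqrt(3.22718e-09) = 5.681e-05 cm = 0.5681 um

0.5681


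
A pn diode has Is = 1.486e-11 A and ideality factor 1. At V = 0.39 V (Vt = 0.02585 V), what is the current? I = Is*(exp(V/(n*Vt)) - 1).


Step 1: V/(n*Vt) = 0.39/(1*0.02585) = 15.0870
Step 2: exp(15.0870) = 3.5662e+06
Step 3: I = 1.486e-11 * (3.5662e+06 - 1) = 5.30e-05 A

5.30e-05


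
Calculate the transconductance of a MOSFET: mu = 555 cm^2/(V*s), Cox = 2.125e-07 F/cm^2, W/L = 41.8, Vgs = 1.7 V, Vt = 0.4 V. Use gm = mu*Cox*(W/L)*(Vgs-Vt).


Step 1: Vov = Vgs - Vt = 1.7 - 0.4 = 1.3 V
Step 2: gm = mu * Cox * (W/L) * Vov
Step 3: gm = 555 * 2.125e-07 * 41.8 * 1.3 = 6.41e-03 S

6.41e-03


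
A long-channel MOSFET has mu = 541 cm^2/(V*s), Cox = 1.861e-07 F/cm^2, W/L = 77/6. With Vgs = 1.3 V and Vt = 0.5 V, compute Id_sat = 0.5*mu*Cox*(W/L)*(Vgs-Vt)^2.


Step 1: Overdrive voltage Vov = Vgs - Vt = 1.3 - 0.5 = 0.8 V
Step 2: W/L = 77/6 = 12.8333
Step 3: Id = 0.5 * 541 * 1.861e-07 * 12.8333 * 0.8^2
Step 4: Id = 4.13e-04 A

4.13e-04


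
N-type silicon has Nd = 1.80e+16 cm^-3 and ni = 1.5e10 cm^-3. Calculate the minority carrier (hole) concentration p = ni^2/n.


Step 1: Since Nd >> ni, n ≈ Nd = 1.80e+16 cm^-3
Step 2: p = ni^2 / n = (1.5e10)^2 / 1.80e+16
Step 3: p = 2.25e20 / 1.80e+16 = 1.25e+04 cm^-3

1.25e+04


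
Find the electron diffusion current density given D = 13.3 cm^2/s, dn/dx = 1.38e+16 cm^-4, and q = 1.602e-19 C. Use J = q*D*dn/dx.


Step 1: J = q * D * (dn/dx)
Step 2: J = 1.602e-19 * 13.3 * 1.38e+16
Step 3: J = 2.94e-02 A/cm^2

2.94e-02


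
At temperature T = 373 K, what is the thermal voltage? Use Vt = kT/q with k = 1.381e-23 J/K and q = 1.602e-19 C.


Step 1: kT = 1.381e-23 * 373 = 5.15113e-21 J
Step 2: Vt = kT/q = 5.15113e-21 / 1.602e-19
Step 3: Vt = 0.03215 V

0.03215


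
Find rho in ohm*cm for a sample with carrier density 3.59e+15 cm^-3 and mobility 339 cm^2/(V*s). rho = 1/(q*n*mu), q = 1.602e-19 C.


Step 1: sigma = q * n * mu = 1.602e-19 * 3.59e+15 * 339 = 1.94965e-01 S/cm
Step 2: rho = 1 / sigma = 1 / 1.94965e-01 = 5.129 ohm*cm

5.129


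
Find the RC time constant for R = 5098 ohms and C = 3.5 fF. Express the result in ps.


Step 1: tau = R * C
Step 2: tau = 5098 * 3.5 fF = 5098 * 3.5e-15 F
Step 3: tau = 1.7843e-11 s = 17.843 ps

17.843


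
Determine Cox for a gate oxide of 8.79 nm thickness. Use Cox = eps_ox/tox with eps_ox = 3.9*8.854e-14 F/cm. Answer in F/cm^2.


Step 1: eps_ox = 3.9 * 8.854e-14 = 3.45306e-13 F/cm
Step 2: tox in cm = 8.79 nm * 1e-7 = 8.7900e-07 cm
Step 3: Cox = 3.45306e-13 / 8.7900e-07 = 3.93e-07 F/cm^2

3.93e-07


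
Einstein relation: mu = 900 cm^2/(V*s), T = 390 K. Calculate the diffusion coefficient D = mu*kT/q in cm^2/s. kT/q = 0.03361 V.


Step 1: D = mu * (kT/q)
Step 2: D = 900 * 0.03361
Step 3: D = 30.25 cm^2/s

30.25


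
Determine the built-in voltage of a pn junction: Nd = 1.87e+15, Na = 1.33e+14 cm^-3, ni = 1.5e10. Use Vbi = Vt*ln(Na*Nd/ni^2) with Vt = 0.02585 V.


Step 1: Compute Na*Nd/ni^2 = 1.33e+14 * 1.87e+15 / (1.5e10)^2 = 1.1054e+09
Step 2: ln(1.1054e+09) = 20.8235
Step 3: Vbi = 0.02585 * 20.8235 = 0.538 V

0.538


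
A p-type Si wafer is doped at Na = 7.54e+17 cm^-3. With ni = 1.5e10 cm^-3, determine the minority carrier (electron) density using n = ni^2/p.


Step 1: Majority hole concentration p ≈ Na = 7.54e+17 cm^-3
Step 2: n = ni^2 / Na = (1.5e10)^2 / 7.54e+17
Step 3: n = 2.98e+02 cm^-3

2.98e+02


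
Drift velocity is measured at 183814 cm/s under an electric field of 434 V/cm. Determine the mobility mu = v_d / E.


Step 1: mu = v_d / E
Step 2: mu = 183814 / 434
Step 3: mu = 423.53 cm^2/(V*s)

423.53


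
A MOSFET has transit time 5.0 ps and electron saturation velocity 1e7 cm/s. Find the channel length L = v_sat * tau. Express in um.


Step 1: tau in seconds = 5.0 ps * 1e-12 = 5.0000e-12 s
Step 2: L = v_sat * tau = 1e7 * 5.0000e-12 = 5.0000e-05 cm
Step 3: L in um = 5.0000e-05 * 1e4 = 0.5 um

0.5


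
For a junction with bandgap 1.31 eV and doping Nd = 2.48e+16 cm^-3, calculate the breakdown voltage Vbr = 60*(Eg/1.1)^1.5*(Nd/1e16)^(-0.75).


Step 1: Eg/1.1 = 1.31/1.1 = 1.190909
Step 2: (Eg/1.1)^1.5 = 1.190909^1.5 = 1.299624
Step 3: (Nd/1e16)^(-0.75) = (2.48)^(-0.75) = 0.506012
Step 4: Vbr = 60 * 1.299624 * 0.506012 = 39.5 V

39.5


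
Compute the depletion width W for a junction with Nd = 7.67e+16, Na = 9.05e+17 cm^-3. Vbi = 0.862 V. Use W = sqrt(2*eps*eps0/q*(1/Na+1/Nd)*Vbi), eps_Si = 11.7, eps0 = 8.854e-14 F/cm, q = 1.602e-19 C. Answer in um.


Step 1: 1/Na + 1/Nd = 1/9.05e+17 + 1/7.67e+16 = 1.41428e-17
Step 2: 2*eps*eps0/q = 2*11.7*8.854e-14/1.602e-19 = 1.293281e+07
Step 3: W^2 = 1.293281e+07 * 1.41428e-17 * 0.862 = 1.57665e-10
Step 4: W = sqrt(1.57665e-10) = 1.256e-05 cm = 0.1256 um

0.1256


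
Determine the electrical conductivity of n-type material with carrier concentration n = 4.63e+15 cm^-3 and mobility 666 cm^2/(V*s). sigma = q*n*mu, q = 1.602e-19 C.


Step 1: sigma = q * n * mu
Step 2: sigma = 1.602e-19 * 4.63e+15 * 666
Step 3: sigma = 4.940e-01 S/cm

4.940e-01


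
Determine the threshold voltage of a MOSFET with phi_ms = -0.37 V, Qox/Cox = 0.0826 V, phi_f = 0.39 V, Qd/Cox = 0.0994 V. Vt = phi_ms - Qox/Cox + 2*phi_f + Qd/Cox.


Step 1: Vt = phi_ms - Qox/Cox + 2*phi_f + Qd/Cox
Step 2: Vt = -0.37 - 0.0826 + 2*0.39 + 0.0994
Step 3: Vt = -0.37 - 0.0826 + 0.78 + 0.0994
Step 4: Vt = 0.4268 V

0.4268


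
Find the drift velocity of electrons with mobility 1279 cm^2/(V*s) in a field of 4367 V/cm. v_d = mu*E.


Step 1: v_d = mu * E
Step 2: v_d = 1279 * 4367 = 5585393
Step 3: v_d = 5.59e+06 cm/s

5.59e+06


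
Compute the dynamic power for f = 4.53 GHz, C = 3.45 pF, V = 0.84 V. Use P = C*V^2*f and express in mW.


Step 1: V^2 = 0.84^2 = 0.7056 V^2
Step 2: P = C*V^2*f = 3.45e-12 F * 0.7056 * 4.53e9 Hz
Step 3: P = 1.10274696e-02 W
Step 4: P = 11.027 mW

11.027


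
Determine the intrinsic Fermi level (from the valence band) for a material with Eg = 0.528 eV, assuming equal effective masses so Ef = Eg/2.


Step 1: For an intrinsic semiconductor, the Fermi level sits at midgap.
Step 2: Ef = Eg / 2 = 0.528 / 2 = 0.264 eV

0.264


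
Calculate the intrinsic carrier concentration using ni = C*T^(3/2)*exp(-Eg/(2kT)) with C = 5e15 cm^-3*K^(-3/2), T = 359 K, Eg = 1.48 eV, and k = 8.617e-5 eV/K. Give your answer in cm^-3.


Step 1: Compute kT = 8.617e-5 * 359 = 0.03093503 eV
Step 2: Exponent = -Eg/(2kT) = -1.48/(2*0.03093503) = -23.92110
Step 3: T^(3/2) = 359^1.5 = 6802.08
Step 4: ni = 5e15 * 6802.08 * exp(-23.92110) = 1.39e+09 cm^-3

1.39e+09


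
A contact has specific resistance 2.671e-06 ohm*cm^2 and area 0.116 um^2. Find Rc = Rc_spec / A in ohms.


Step 1: Convert area to cm^2: 0.116 um^2 = 1.1600e-09 cm^2
Step 2: Rc = Rc_spec / A = 2.671e-06 / 1.1600e-09
Step 3: Rc = 2.30e+03 ohms

2.30e+03


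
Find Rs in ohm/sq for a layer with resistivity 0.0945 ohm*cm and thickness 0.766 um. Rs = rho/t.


Step 1: Convert thickness to cm: t = 0.766 um = 7.6600e-05 cm
Step 2: Rs = rho / t = 0.0945 / 7.6600e-05
Step 3: Rs = 1233.7 ohm/sq

1233.7
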